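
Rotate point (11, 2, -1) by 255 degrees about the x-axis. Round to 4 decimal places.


x' = 11
y' = 2*cos(255) - -1*sin(255) = -1.4836
z' = 2*sin(255) + -1*cos(255) = -1.673

(11, -1.4836, -1.673)


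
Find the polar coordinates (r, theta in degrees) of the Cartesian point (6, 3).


r = sqrt(6^2 + 3^2) = 6.7082
theta = atan2(3, 6) = 26.5651 degrees

r = 6.7082, theta = 26.5651 degrees


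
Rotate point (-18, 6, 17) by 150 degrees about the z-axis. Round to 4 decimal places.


x' = -18*cos(150) - 6*sin(150) = 12.5885
y' = -18*sin(150) + 6*cos(150) = -14.1962
z' = 17

(12.5885, -14.1962, 17)


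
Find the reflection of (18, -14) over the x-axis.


Reflection across x-axis: (x, y) -> (x, -y)
(18, -14) -> (18, 14)

(18, 14)


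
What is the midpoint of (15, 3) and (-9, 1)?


Midpoint = ((15+-9)/2, (3+1)/2) = (3, 2)

(3, 2)


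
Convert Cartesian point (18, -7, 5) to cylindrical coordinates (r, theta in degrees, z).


r = sqrt(18^2 + (-7)^2) = 19.3132
theta = atan2(-7, 18) = 338.7495 deg
z = 5

r = 19.3132, theta = 338.7495 deg, z = 5


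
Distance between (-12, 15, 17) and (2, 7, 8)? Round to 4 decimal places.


d = sqrt((2--12)^2 + (7-15)^2 + (8-17)^2) = 18.4662

18.4662


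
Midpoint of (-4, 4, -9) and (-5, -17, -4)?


Midpoint = ((-4+-5)/2, (4+-17)/2, (-9+-4)/2) = (-4.5, -6.5, -6.5)

(-4.5, -6.5, -6.5)


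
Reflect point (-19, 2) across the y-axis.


Reflection across y-axis: (x, y) -> (-x, y)
(-19, 2) -> (19, 2)

(19, 2)


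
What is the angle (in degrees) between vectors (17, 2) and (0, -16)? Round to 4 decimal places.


dot = 17*0 + 2*-16 = -32
|u| = 17.1172, |v| = 16
cos(angle) = -0.1168
angle = 96.7098 degrees

96.7098 degrees


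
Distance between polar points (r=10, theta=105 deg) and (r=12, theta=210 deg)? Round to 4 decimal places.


d = sqrt(r1^2 + r2^2 - 2*r1*r2*cos(t2-t1))
d = sqrt(10^2 + 12^2 - 2*10*12*cos(210-105)) = 17.4962

17.4962


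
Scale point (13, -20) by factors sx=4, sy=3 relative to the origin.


Scaling: (x*sx, y*sy) = (13*4, -20*3) = (52, -60)

(52, -60)


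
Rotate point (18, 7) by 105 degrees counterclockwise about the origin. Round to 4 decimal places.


x' = 18*cos(105) - 7*sin(105) = -11.4202
y' = 18*sin(105) + 7*cos(105) = 15.5749

(-11.4202, 15.5749)


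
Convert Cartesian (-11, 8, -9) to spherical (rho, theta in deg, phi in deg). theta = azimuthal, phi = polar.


rho = sqrt((-11)^2 + 8^2 + (-9)^2) = 16.3095
theta = atan2(8, -11) = 143.9726 deg
phi = acos(-9/16.3095) = 123.4923 deg

rho = 16.3095, theta = 143.9726 deg, phi = 123.4923 deg


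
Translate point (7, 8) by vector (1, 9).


Translation: (x+dx, y+dy) = (7+1, 8+9) = (8, 17)

(8, 17)


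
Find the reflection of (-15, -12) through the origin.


Reflection through origin: (x, y) -> (-x, -y)
(-15, -12) -> (15, 12)

(15, 12)


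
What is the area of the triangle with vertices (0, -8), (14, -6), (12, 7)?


Area = |x1(y2-y3) + x2(y3-y1) + x3(y1-y2)| / 2
= |0*(-6-7) + 14*(7--8) + 12*(-8--6)| / 2
= 93

93


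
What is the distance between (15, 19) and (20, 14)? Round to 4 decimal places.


d = sqrt((20-15)^2 + (14-19)^2) = 7.0711

7.0711


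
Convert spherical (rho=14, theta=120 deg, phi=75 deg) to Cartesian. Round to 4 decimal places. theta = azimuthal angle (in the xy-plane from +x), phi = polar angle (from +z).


x = 14 * sin(75) * cos(120) = -6.7615
y = 14 * sin(75) * sin(120) = 11.7112
z = 14 * cos(75) = 3.6235

(-6.7615, 11.7112, 3.6235)


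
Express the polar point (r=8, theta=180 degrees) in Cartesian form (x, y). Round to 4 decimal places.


x = 8 * cos(180) = -8
y = 8 * sin(180) = 0

(-8, 0)


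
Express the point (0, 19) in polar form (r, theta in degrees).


r = sqrt(0^2 + 19^2) = 19
theta = atan2(19, 0) = 90 degrees

r = 19, theta = 90 degrees


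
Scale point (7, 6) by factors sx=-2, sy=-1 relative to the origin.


Scaling: (x*sx, y*sy) = (7*-2, 6*-1) = (-14, -6)

(-14, -6)


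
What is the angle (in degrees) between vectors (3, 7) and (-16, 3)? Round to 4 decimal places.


dot = 3*-16 + 7*3 = -27
|u| = 7.6158, |v| = 16.2788
cos(angle) = -0.2178
angle = 102.5789 degrees

102.5789 degrees


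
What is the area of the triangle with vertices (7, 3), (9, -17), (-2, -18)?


Area = |x1(y2-y3) + x2(y3-y1) + x3(y1-y2)| / 2
= |7*(-17--18) + 9*(-18-3) + -2*(3--17)| / 2
= 111

111


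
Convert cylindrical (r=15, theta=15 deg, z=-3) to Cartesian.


x = 15 * cos(15) = 14.4889
y = 15 * sin(15) = 3.8823
z = -3

(14.4889, 3.8823, -3)


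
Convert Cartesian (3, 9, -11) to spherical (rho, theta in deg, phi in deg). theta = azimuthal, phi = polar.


rho = sqrt(3^2 + 9^2 + (-11)^2) = 14.5258
theta = atan2(9, 3) = 71.5651 deg
phi = acos(-11/14.5258) = 139.2242 deg

rho = 14.5258, theta = 71.5651 deg, phi = 139.2242 deg


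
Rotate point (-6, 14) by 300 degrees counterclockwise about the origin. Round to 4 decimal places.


x' = -6*cos(300) - 14*sin(300) = 9.1244
y' = -6*sin(300) + 14*cos(300) = 12.1962

(9.1244, 12.1962)


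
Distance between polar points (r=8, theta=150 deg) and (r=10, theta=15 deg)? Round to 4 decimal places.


d = sqrt(r1^2 + r2^2 - 2*r1*r2*cos(t2-t1))
d = sqrt(8^2 + 10^2 - 2*8*10*cos(15-150)) = 16.6474

16.6474


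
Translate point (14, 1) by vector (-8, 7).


Translation: (x+dx, y+dy) = (14+-8, 1+7) = (6, 8)

(6, 8)


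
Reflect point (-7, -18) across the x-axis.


Reflection across x-axis: (x, y) -> (x, -y)
(-7, -18) -> (-7, 18)

(-7, 18)


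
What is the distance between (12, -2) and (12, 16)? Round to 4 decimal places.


d = sqrt((12-12)^2 + (16--2)^2) = 18

18


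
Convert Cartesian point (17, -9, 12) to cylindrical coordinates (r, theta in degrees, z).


r = sqrt(17^2 + (-9)^2) = 19.2354
theta = atan2(-9, 17) = 332.1027 deg
z = 12

r = 19.2354, theta = 332.1027 deg, z = 12


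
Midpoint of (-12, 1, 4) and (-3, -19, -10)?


Midpoint = ((-12+-3)/2, (1+-19)/2, (4+-10)/2) = (-7.5, -9, -3)

(-7.5, -9, -3)


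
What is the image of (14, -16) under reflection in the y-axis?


Reflection across y-axis: (x, y) -> (-x, y)
(14, -16) -> (-14, -16)

(-14, -16)


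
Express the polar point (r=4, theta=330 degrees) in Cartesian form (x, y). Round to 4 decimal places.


x = 4 * cos(330) = 3.4641
y = 4 * sin(330) = -2

(3.4641, -2)


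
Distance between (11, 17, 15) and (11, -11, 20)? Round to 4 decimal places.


d = sqrt((11-11)^2 + (-11-17)^2 + (20-15)^2) = 28.4429

28.4429


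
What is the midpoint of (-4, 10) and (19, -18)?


Midpoint = ((-4+19)/2, (10+-18)/2) = (7.5, -4)

(7.5, -4)


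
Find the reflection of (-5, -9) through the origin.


Reflection through origin: (x, y) -> (-x, -y)
(-5, -9) -> (5, 9)

(5, 9)


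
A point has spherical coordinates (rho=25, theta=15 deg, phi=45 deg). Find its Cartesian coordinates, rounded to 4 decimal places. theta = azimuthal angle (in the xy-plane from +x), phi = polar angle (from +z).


x = 25 * sin(45) * cos(15) = 17.0753
y = 25 * sin(45) * sin(15) = 4.5753
z = 25 * cos(45) = 17.6777

(17.0753, 4.5753, 17.6777)


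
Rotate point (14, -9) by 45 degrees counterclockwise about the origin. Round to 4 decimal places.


x' = 14*cos(45) - -9*sin(45) = 16.2635
y' = 14*sin(45) + -9*cos(45) = 3.5355

(16.2635, 3.5355)


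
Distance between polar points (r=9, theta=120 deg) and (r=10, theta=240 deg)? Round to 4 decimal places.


d = sqrt(r1^2 + r2^2 - 2*r1*r2*cos(t2-t1))
d = sqrt(9^2 + 10^2 - 2*9*10*cos(240-120)) = 16.4621

16.4621


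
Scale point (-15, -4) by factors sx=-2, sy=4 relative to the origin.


Scaling: (x*sx, y*sy) = (-15*-2, -4*4) = (30, -16)

(30, -16)


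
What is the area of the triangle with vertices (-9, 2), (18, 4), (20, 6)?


Area = |x1(y2-y3) + x2(y3-y1) + x3(y1-y2)| / 2
= |-9*(4-6) + 18*(6-2) + 20*(2-4)| / 2
= 25

25


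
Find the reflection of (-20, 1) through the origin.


Reflection through origin: (x, y) -> (-x, -y)
(-20, 1) -> (20, -1)

(20, -1)


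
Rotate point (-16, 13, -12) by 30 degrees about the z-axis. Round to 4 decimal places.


x' = -16*cos(30) - 13*sin(30) = -20.3564
y' = -16*sin(30) + 13*cos(30) = 3.2583
z' = -12

(-20.3564, 3.2583, -12)


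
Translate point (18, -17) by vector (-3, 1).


Translation: (x+dx, y+dy) = (18+-3, -17+1) = (15, -16)

(15, -16)


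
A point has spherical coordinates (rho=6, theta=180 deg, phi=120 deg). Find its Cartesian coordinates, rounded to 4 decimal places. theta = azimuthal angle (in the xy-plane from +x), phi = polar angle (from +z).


x = 6 * sin(120) * cos(180) = -5.1962
y = 6 * sin(120) * sin(180) = 0
z = 6 * cos(120) = -3

(-5.1962, 0, -3)


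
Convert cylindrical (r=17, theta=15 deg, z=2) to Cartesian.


x = 17 * cos(15) = 16.4207
y = 17 * sin(15) = 4.3999
z = 2

(16.4207, 4.3999, 2)


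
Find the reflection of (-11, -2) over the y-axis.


Reflection across y-axis: (x, y) -> (-x, y)
(-11, -2) -> (11, -2)

(11, -2)


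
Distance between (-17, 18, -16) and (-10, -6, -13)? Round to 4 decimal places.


d = sqrt((-10--17)^2 + (-6-18)^2 + (-13--16)^2) = 25.1794

25.1794


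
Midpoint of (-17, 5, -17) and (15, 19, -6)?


Midpoint = ((-17+15)/2, (5+19)/2, (-17+-6)/2) = (-1, 12, -11.5)

(-1, 12, -11.5)


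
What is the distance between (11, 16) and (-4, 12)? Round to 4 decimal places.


d = sqrt((-4-11)^2 + (12-16)^2) = 15.5242

15.5242


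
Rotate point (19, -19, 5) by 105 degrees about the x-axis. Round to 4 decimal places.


x' = 19
y' = -19*cos(105) - 5*sin(105) = 0.0879
z' = -19*sin(105) + 5*cos(105) = -19.6467

(19, 0.0879, -19.6467)


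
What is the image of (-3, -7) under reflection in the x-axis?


Reflection across x-axis: (x, y) -> (x, -y)
(-3, -7) -> (-3, 7)

(-3, 7)


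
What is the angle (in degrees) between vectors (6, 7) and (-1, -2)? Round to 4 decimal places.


dot = 6*-1 + 7*-2 = -20
|u| = 9.2195, |v| = 2.2361
cos(angle) = -0.9701
angle = 165.9638 degrees

165.9638 degrees


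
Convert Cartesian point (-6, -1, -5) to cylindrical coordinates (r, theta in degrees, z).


r = sqrt((-6)^2 + (-1)^2) = 6.0828
theta = atan2(-1, -6) = 189.4623 deg
z = -5

r = 6.0828, theta = 189.4623 deg, z = -5


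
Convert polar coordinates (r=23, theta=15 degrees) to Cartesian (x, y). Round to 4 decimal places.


x = 23 * cos(15) = 22.2163
y = 23 * sin(15) = 5.9528

(22.2163, 5.9528)


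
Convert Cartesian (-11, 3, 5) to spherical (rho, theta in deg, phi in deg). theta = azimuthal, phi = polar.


rho = sqrt((-11)^2 + 3^2 + 5^2) = 12.4499
theta = atan2(3, -11) = 164.7449 deg
phi = acos(5/12.4499) = 66.3212 deg

rho = 12.4499, theta = 164.7449 deg, phi = 66.3212 deg


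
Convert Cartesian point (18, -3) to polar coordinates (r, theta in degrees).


r = sqrt(18^2 + (-3)^2) = 18.2483
theta = atan2(-3, 18) = 350.5377 degrees

r = 18.2483, theta = 350.5377 degrees


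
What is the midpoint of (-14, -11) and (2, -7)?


Midpoint = ((-14+2)/2, (-11+-7)/2) = (-6, -9)

(-6, -9)


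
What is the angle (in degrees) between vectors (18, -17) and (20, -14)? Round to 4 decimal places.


dot = 18*20 + -17*-14 = 598
|u| = 24.7588, |v| = 24.4131
cos(angle) = 0.9893
angle = 8.3714 degrees

8.3714 degrees


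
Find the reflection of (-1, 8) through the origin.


Reflection through origin: (x, y) -> (-x, -y)
(-1, 8) -> (1, -8)

(1, -8)


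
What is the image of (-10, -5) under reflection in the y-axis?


Reflection across y-axis: (x, y) -> (-x, y)
(-10, -5) -> (10, -5)

(10, -5)


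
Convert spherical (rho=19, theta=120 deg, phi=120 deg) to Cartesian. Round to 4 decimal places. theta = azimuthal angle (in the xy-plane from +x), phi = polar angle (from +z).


x = 19 * sin(120) * cos(120) = -8.2272
y = 19 * sin(120) * sin(120) = 14.25
z = 19 * cos(120) = -9.5

(-8.2272, 14.25, -9.5)


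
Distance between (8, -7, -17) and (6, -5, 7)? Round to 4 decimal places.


d = sqrt((6-8)^2 + (-5--7)^2 + (7--17)^2) = 24.1661

24.1661


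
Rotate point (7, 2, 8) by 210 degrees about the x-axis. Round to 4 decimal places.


x' = 7
y' = 2*cos(210) - 8*sin(210) = 2.2679
z' = 2*sin(210) + 8*cos(210) = -7.9282

(7, 2.2679, -7.9282)


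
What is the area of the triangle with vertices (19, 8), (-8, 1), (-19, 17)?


Area = |x1(y2-y3) + x2(y3-y1) + x3(y1-y2)| / 2
= |19*(1-17) + -8*(17-8) + -19*(8-1)| / 2
= 254.5

254.5


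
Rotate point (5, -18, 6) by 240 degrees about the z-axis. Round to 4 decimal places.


x' = 5*cos(240) - -18*sin(240) = -18.0885
y' = 5*sin(240) + -18*cos(240) = 4.6699
z' = 6

(-18.0885, 4.6699, 6)


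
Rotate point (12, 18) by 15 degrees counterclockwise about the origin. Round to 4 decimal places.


x' = 12*cos(15) - 18*sin(15) = 6.9324
y' = 12*sin(15) + 18*cos(15) = 20.4925

(6.9324, 20.4925)


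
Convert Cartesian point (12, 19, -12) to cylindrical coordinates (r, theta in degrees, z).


r = sqrt(12^2 + 19^2) = 22.4722
theta = atan2(19, 12) = 57.7244 deg
z = -12

r = 22.4722, theta = 57.7244 deg, z = -12


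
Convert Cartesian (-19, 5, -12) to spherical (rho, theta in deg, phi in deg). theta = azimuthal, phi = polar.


rho = sqrt((-19)^2 + 5^2 + (-12)^2) = 23.0217
theta = atan2(5, -19) = 165.2564 deg
phi = acos(-12/23.0217) = 121.4159 deg

rho = 23.0217, theta = 165.2564 deg, phi = 121.4159 deg


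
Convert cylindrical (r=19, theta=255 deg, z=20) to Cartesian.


x = 19 * cos(255) = -4.9176
y = 19 * sin(255) = -18.3526
z = 20

(-4.9176, -18.3526, 20)


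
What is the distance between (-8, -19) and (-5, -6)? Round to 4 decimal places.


d = sqrt((-5--8)^2 + (-6--19)^2) = 13.3417

13.3417


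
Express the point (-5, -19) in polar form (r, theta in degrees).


r = sqrt((-5)^2 + (-19)^2) = 19.6469
theta = atan2(-19, -5) = 255.2564 degrees

r = 19.6469, theta = 255.2564 degrees


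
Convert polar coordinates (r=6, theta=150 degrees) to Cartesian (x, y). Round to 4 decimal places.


x = 6 * cos(150) = -5.1962
y = 6 * sin(150) = 3

(-5.1962, 3)


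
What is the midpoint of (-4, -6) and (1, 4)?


Midpoint = ((-4+1)/2, (-6+4)/2) = (-1.5, -1)

(-1.5, -1)


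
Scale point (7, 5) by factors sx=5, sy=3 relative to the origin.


Scaling: (x*sx, y*sy) = (7*5, 5*3) = (35, 15)

(35, 15)


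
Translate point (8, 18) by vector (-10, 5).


Translation: (x+dx, y+dy) = (8+-10, 18+5) = (-2, 23)

(-2, 23)


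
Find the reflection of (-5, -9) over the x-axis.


Reflection across x-axis: (x, y) -> (x, -y)
(-5, -9) -> (-5, 9)

(-5, 9)


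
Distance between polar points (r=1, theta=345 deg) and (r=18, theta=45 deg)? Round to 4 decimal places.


d = sqrt(r1^2 + r2^2 - 2*r1*r2*cos(t2-t1))
d = sqrt(1^2 + 18^2 - 2*1*18*cos(45-345)) = 17.5214

17.5214


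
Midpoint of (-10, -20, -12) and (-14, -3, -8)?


Midpoint = ((-10+-14)/2, (-20+-3)/2, (-12+-8)/2) = (-12, -11.5, -10)

(-12, -11.5, -10)


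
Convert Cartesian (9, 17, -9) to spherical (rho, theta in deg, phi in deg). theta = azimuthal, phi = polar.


rho = sqrt(9^2 + 17^2 + (-9)^2) = 21.2368
theta = atan2(17, 9) = 62.1027 deg
phi = acos(-9/21.2368) = 115.0743 deg

rho = 21.2368, theta = 62.1027 deg, phi = 115.0743 deg


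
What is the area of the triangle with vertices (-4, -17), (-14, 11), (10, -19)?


Area = |x1(y2-y3) + x2(y3-y1) + x3(y1-y2)| / 2
= |-4*(11--19) + -14*(-19--17) + 10*(-17-11)| / 2
= 186

186


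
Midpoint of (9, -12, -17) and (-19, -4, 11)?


Midpoint = ((9+-19)/2, (-12+-4)/2, (-17+11)/2) = (-5, -8, -3)

(-5, -8, -3)


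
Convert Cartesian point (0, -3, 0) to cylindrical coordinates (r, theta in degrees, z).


r = sqrt(0^2 + (-3)^2) = 3
theta = atan2(-3, 0) = 270 deg
z = 0

r = 3, theta = 270 deg, z = 0


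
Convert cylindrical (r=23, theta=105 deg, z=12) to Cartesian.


x = 23 * cos(105) = -5.9528
y = 23 * sin(105) = 22.2163
z = 12

(-5.9528, 22.2163, 12)


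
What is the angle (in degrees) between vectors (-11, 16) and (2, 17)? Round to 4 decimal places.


dot = -11*2 + 16*17 = 250
|u| = 19.4165, |v| = 17.1172
cos(angle) = 0.7522
angle = 41.2184 degrees

41.2184 degrees


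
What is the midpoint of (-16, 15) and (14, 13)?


Midpoint = ((-16+14)/2, (15+13)/2) = (-1, 14)

(-1, 14)


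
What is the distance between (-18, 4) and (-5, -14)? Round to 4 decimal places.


d = sqrt((-5--18)^2 + (-14-4)^2) = 22.2036

22.2036


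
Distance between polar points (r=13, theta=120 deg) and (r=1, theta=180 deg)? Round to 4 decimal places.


d = sqrt(r1^2 + r2^2 - 2*r1*r2*cos(t2-t1))
d = sqrt(13^2 + 1^2 - 2*13*1*cos(180-120)) = 12.53

12.53


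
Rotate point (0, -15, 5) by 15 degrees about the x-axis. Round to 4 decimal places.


x' = 0
y' = -15*cos(15) - 5*sin(15) = -15.783
z' = -15*sin(15) + 5*cos(15) = 0.9473

(0, -15.783, 0.9473)


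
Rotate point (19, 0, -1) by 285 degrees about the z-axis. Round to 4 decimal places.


x' = 19*cos(285) - 0*sin(285) = 4.9176
y' = 19*sin(285) + 0*cos(285) = -18.3526
z' = -1

(4.9176, -18.3526, -1)


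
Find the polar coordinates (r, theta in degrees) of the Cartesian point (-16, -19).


r = sqrt((-16)^2 + (-19)^2) = 24.8395
theta = atan2(-19, -16) = 229.8991 degrees

r = 24.8395, theta = 229.8991 degrees


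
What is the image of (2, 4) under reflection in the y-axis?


Reflection across y-axis: (x, y) -> (-x, y)
(2, 4) -> (-2, 4)

(-2, 4)


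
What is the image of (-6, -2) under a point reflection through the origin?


Reflection through origin: (x, y) -> (-x, -y)
(-6, -2) -> (6, 2)

(6, 2)


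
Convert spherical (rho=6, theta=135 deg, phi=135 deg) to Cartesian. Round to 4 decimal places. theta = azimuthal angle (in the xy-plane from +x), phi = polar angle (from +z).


x = 6 * sin(135) * cos(135) = -3
y = 6 * sin(135) * sin(135) = 3
z = 6 * cos(135) = -4.2426

(-3, 3, -4.2426)


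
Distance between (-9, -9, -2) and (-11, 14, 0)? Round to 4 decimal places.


d = sqrt((-11--9)^2 + (14--9)^2 + (0--2)^2) = 23.1733

23.1733


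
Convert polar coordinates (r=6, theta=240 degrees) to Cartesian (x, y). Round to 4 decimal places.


x = 6 * cos(240) = -3
y = 6 * sin(240) = -5.1962

(-3, -5.1962)


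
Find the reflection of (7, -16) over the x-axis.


Reflection across x-axis: (x, y) -> (x, -y)
(7, -16) -> (7, 16)

(7, 16)


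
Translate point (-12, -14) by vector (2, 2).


Translation: (x+dx, y+dy) = (-12+2, -14+2) = (-10, -12)

(-10, -12)


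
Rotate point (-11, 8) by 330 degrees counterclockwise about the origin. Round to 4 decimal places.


x' = -11*cos(330) - 8*sin(330) = -5.5263
y' = -11*sin(330) + 8*cos(330) = 12.4282

(-5.5263, 12.4282)


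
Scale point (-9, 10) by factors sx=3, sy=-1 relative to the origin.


Scaling: (x*sx, y*sy) = (-9*3, 10*-1) = (-27, -10)

(-27, -10)


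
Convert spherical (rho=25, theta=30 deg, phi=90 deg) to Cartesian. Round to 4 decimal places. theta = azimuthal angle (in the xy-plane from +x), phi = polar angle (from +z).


x = 25 * sin(90) * cos(30) = 21.6506
y = 25 * sin(90) * sin(30) = 12.5
z = 25 * cos(90) = 0

(21.6506, 12.5, 0)


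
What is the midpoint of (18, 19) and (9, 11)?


Midpoint = ((18+9)/2, (19+11)/2) = (13.5, 15)

(13.5, 15)


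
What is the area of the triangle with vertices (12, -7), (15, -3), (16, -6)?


Area = |x1(y2-y3) + x2(y3-y1) + x3(y1-y2)| / 2
= |12*(-3--6) + 15*(-6--7) + 16*(-7--3)| / 2
= 6.5

6.5


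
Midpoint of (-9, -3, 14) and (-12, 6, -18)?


Midpoint = ((-9+-12)/2, (-3+6)/2, (14+-18)/2) = (-10.5, 1.5, -2)

(-10.5, 1.5, -2)


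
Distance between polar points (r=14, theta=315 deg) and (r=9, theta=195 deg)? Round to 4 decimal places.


d = sqrt(r1^2 + r2^2 - 2*r1*r2*cos(t2-t1))
d = sqrt(14^2 + 9^2 - 2*14*9*cos(195-315)) = 20.0749

20.0749


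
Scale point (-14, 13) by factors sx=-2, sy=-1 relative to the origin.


Scaling: (x*sx, y*sy) = (-14*-2, 13*-1) = (28, -13)

(28, -13)


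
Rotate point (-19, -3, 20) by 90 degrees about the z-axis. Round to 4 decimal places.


x' = -19*cos(90) - -3*sin(90) = 3
y' = -19*sin(90) + -3*cos(90) = -19
z' = 20

(3, -19, 20)


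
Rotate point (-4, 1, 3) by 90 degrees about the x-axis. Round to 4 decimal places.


x' = -4
y' = 1*cos(90) - 3*sin(90) = -3
z' = 1*sin(90) + 3*cos(90) = 1

(-4, -3, 1)


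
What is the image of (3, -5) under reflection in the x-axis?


Reflection across x-axis: (x, y) -> (x, -y)
(3, -5) -> (3, 5)

(3, 5)


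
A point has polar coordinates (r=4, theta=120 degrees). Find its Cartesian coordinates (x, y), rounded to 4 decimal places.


x = 4 * cos(120) = -2
y = 4 * sin(120) = 3.4641

(-2, 3.4641)


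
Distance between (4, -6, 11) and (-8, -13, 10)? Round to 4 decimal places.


d = sqrt((-8-4)^2 + (-13--6)^2 + (10-11)^2) = 13.9284

13.9284


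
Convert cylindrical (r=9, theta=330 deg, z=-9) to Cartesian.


x = 9 * cos(330) = 7.7942
y = 9 * sin(330) = -4.5
z = -9

(7.7942, -4.5, -9)


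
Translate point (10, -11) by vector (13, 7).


Translation: (x+dx, y+dy) = (10+13, -11+7) = (23, -4)

(23, -4)


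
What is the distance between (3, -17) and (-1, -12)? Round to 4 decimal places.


d = sqrt((-1-3)^2 + (-12--17)^2) = 6.4031

6.4031


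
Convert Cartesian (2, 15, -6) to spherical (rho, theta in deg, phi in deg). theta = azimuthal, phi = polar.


rho = sqrt(2^2 + 15^2 + (-6)^2) = 16.2788
theta = atan2(15, 2) = 82.4054 deg
phi = acos(-6/16.2788) = 111.6279 deg

rho = 16.2788, theta = 82.4054 deg, phi = 111.6279 deg


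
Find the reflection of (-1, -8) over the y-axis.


Reflection across y-axis: (x, y) -> (-x, y)
(-1, -8) -> (1, -8)

(1, -8)


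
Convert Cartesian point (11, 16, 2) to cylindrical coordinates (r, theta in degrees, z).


r = sqrt(11^2 + 16^2) = 19.4165
theta = atan2(16, 11) = 55.4915 deg
z = 2

r = 19.4165, theta = 55.4915 deg, z = 2


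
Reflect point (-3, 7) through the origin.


Reflection through origin: (x, y) -> (-x, -y)
(-3, 7) -> (3, -7)

(3, -7)


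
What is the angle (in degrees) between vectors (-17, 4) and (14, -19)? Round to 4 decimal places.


dot = -17*14 + 4*-19 = -314
|u| = 17.4642, |v| = 23.6008
cos(angle) = -0.7618
angle = 139.6249 degrees

139.6249 degrees


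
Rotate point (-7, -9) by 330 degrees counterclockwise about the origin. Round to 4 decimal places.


x' = -7*cos(330) - -9*sin(330) = -10.5622
y' = -7*sin(330) + -9*cos(330) = -4.2942

(-10.5622, -4.2942)


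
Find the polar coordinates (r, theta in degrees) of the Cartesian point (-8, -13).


r = sqrt((-8)^2 + (-13)^2) = 15.2643
theta = atan2(-13, -8) = 238.3925 degrees

r = 15.2643, theta = 238.3925 degrees


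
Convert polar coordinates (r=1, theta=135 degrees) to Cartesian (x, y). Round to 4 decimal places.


x = 1 * cos(135) = -0.7071
y = 1 * sin(135) = 0.7071

(-0.7071, 0.7071)


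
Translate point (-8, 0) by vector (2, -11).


Translation: (x+dx, y+dy) = (-8+2, 0+-11) = (-6, -11)

(-6, -11)


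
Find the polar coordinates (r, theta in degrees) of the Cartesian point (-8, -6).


r = sqrt((-8)^2 + (-6)^2) = 10
theta = atan2(-6, -8) = 216.8699 degrees

r = 10, theta = 216.8699 degrees


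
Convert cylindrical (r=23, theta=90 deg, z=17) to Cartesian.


x = 23 * cos(90) = 0
y = 23 * sin(90) = 23
z = 17

(0, 23, 17)


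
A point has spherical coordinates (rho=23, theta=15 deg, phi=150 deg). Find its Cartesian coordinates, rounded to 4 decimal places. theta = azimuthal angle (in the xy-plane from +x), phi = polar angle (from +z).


x = 23 * sin(150) * cos(15) = 11.1081
y = 23 * sin(150) * sin(15) = 2.9764
z = 23 * cos(150) = -19.9186

(11.1081, 2.9764, -19.9186)


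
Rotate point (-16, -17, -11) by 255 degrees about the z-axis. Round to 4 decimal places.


x' = -16*cos(255) - -17*sin(255) = -12.2796
y' = -16*sin(255) + -17*cos(255) = 19.8547
z' = -11

(-12.2796, 19.8547, -11)


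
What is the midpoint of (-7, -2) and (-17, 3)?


Midpoint = ((-7+-17)/2, (-2+3)/2) = (-12, 0.5)

(-12, 0.5)


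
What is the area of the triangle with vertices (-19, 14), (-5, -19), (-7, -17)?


Area = |x1(y2-y3) + x2(y3-y1) + x3(y1-y2)| / 2
= |-19*(-19--17) + -5*(-17-14) + -7*(14--19)| / 2
= 19

19


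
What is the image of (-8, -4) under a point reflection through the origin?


Reflection through origin: (x, y) -> (-x, -y)
(-8, -4) -> (8, 4)

(8, 4)


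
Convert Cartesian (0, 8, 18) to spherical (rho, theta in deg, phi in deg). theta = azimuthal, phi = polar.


rho = sqrt(0^2 + 8^2 + 18^2) = 19.6977
theta = atan2(8, 0) = 90 deg
phi = acos(18/19.6977) = 23.9625 deg

rho = 19.6977, theta = 90 deg, phi = 23.9625 deg


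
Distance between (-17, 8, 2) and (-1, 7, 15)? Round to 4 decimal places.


d = sqrt((-1--17)^2 + (7-8)^2 + (15-2)^2) = 20.6398

20.6398


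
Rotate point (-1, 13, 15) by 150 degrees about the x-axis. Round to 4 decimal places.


x' = -1
y' = 13*cos(150) - 15*sin(150) = -18.7583
z' = 13*sin(150) + 15*cos(150) = -6.4904

(-1, -18.7583, -6.4904)


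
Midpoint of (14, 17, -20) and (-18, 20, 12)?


Midpoint = ((14+-18)/2, (17+20)/2, (-20+12)/2) = (-2, 18.5, -4)

(-2, 18.5, -4)


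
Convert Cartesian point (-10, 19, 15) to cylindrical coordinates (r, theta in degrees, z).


r = sqrt((-10)^2 + 19^2) = 21.4709
theta = atan2(19, -10) = 117.7585 deg
z = 15

r = 21.4709, theta = 117.7585 deg, z = 15


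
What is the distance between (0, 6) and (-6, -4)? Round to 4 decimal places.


d = sqrt((-6-0)^2 + (-4-6)^2) = 11.6619

11.6619


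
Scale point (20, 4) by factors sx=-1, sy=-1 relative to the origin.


Scaling: (x*sx, y*sy) = (20*-1, 4*-1) = (-20, -4)

(-20, -4)


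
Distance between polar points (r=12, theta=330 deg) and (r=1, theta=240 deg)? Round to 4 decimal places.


d = sqrt(r1^2 + r2^2 - 2*r1*r2*cos(t2-t1))
d = sqrt(12^2 + 1^2 - 2*12*1*cos(240-330)) = 12.0416

12.0416


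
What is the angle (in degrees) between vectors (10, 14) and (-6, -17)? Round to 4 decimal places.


dot = 10*-6 + 14*-17 = -298
|u| = 17.2047, |v| = 18.0278
cos(angle) = -0.9608
angle = 163.9024 degrees

163.9024 degrees


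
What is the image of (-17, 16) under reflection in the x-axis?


Reflection across x-axis: (x, y) -> (x, -y)
(-17, 16) -> (-17, -16)

(-17, -16)


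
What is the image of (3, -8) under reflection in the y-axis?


Reflection across y-axis: (x, y) -> (-x, y)
(3, -8) -> (-3, -8)

(-3, -8)


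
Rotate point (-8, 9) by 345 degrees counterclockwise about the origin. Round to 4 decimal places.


x' = -8*cos(345) - 9*sin(345) = -5.398
y' = -8*sin(345) + 9*cos(345) = 10.7639

(-5.398, 10.7639)


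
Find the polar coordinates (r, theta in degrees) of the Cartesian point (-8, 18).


r = sqrt((-8)^2 + 18^2) = 19.6977
theta = atan2(18, -8) = 113.9625 degrees

r = 19.6977, theta = 113.9625 degrees


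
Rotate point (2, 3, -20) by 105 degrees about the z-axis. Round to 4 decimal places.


x' = 2*cos(105) - 3*sin(105) = -3.4154
y' = 2*sin(105) + 3*cos(105) = 1.1554
z' = -20

(-3.4154, 1.1554, -20)


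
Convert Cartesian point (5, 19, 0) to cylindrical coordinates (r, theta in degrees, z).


r = sqrt(5^2 + 19^2) = 19.6469
theta = atan2(19, 5) = 75.2564 deg
z = 0

r = 19.6469, theta = 75.2564 deg, z = 0


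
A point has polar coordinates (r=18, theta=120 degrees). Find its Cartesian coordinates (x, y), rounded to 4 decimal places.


x = 18 * cos(120) = -9
y = 18 * sin(120) = 15.5885

(-9, 15.5885)


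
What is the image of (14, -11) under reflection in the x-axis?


Reflection across x-axis: (x, y) -> (x, -y)
(14, -11) -> (14, 11)

(14, 11)


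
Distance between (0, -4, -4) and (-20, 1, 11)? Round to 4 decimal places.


d = sqrt((-20-0)^2 + (1--4)^2 + (11--4)^2) = 25.4951

25.4951


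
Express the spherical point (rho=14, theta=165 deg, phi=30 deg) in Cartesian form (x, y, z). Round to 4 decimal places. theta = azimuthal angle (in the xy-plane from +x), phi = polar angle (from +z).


x = 14 * sin(30) * cos(165) = -6.7615
y = 14 * sin(30) * sin(165) = 1.8117
z = 14 * cos(30) = 12.1244

(-6.7615, 1.8117, 12.1244)


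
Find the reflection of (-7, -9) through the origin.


Reflection through origin: (x, y) -> (-x, -y)
(-7, -9) -> (7, 9)

(7, 9)


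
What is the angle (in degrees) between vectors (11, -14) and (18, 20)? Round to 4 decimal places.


dot = 11*18 + -14*20 = -82
|u| = 17.8045, |v| = 26.9072
cos(angle) = -0.1712
angle = 99.8556 degrees

99.8556 degrees


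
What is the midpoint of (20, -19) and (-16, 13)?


Midpoint = ((20+-16)/2, (-19+13)/2) = (2, -3)

(2, -3)


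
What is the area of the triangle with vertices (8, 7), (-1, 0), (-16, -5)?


Area = |x1(y2-y3) + x2(y3-y1) + x3(y1-y2)| / 2
= |8*(0--5) + -1*(-5-7) + -16*(7-0)| / 2
= 30

30


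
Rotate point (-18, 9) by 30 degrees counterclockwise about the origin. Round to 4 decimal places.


x' = -18*cos(30) - 9*sin(30) = -20.0885
y' = -18*sin(30) + 9*cos(30) = -1.2058

(-20.0885, -1.2058)


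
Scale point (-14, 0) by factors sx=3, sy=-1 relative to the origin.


Scaling: (x*sx, y*sy) = (-14*3, 0*-1) = (-42, 0)

(-42, 0)


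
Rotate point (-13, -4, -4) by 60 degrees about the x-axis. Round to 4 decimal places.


x' = -13
y' = -4*cos(60) - -4*sin(60) = 1.4641
z' = -4*sin(60) + -4*cos(60) = -5.4641

(-13, 1.4641, -5.4641)


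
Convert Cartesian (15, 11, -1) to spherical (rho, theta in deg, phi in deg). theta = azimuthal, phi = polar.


rho = sqrt(15^2 + 11^2 + (-1)^2) = 18.6279
theta = atan2(11, 15) = 36.2538 deg
phi = acos(-1/18.6279) = 93.0773 deg

rho = 18.6279, theta = 36.2538 deg, phi = 93.0773 deg


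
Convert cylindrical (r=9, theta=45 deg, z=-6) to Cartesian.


x = 9 * cos(45) = 6.364
y = 9 * sin(45) = 6.364
z = -6

(6.364, 6.364, -6)


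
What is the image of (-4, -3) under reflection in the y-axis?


Reflection across y-axis: (x, y) -> (-x, y)
(-4, -3) -> (4, -3)

(4, -3)


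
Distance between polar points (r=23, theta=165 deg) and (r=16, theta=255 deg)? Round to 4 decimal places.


d = sqrt(r1^2 + r2^2 - 2*r1*r2*cos(t2-t1))
d = sqrt(23^2 + 16^2 - 2*23*16*cos(255-165)) = 28.0179

28.0179


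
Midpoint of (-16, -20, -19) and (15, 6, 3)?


Midpoint = ((-16+15)/2, (-20+6)/2, (-19+3)/2) = (-0.5, -7, -8)

(-0.5, -7, -8)


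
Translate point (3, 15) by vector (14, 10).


Translation: (x+dx, y+dy) = (3+14, 15+10) = (17, 25)

(17, 25)


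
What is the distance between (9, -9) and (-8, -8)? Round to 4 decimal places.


d = sqrt((-8-9)^2 + (-8--9)^2) = 17.0294

17.0294


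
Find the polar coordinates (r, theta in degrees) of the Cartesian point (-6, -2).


r = sqrt((-6)^2 + (-2)^2) = 6.3246
theta = atan2(-2, -6) = 198.4349 degrees

r = 6.3246, theta = 198.4349 degrees


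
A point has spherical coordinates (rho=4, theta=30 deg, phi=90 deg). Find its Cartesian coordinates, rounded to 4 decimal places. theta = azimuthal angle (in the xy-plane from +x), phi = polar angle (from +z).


x = 4 * sin(90) * cos(30) = 3.4641
y = 4 * sin(90) * sin(30) = 2
z = 4 * cos(90) = 0

(3.4641, 2, 0)


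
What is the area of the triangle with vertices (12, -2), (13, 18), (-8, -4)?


Area = |x1(y2-y3) + x2(y3-y1) + x3(y1-y2)| / 2
= |12*(18--4) + 13*(-4--2) + -8*(-2-18)| / 2
= 199

199


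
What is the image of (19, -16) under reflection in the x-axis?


Reflection across x-axis: (x, y) -> (x, -y)
(19, -16) -> (19, 16)

(19, 16)


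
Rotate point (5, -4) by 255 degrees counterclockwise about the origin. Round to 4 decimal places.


x' = 5*cos(255) - -4*sin(255) = -5.1578
y' = 5*sin(255) + -4*cos(255) = -3.7944

(-5.1578, -3.7944)


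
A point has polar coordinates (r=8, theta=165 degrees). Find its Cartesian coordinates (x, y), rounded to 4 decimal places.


x = 8 * cos(165) = -7.7274
y = 8 * sin(165) = 2.0706

(-7.7274, 2.0706)


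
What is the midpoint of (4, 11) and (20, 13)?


Midpoint = ((4+20)/2, (11+13)/2) = (12, 12)

(12, 12)


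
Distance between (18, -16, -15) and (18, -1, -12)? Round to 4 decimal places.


d = sqrt((18-18)^2 + (-1--16)^2 + (-12--15)^2) = 15.2971

15.2971


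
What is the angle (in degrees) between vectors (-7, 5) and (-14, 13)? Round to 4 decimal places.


dot = -7*-14 + 5*13 = 163
|u| = 8.6023, |v| = 19.105
cos(angle) = 0.9918
angle = 7.3412 degrees

7.3412 degrees


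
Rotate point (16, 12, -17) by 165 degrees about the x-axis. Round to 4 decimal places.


x' = 16
y' = 12*cos(165) - -17*sin(165) = -7.1912
z' = 12*sin(165) + -17*cos(165) = 19.5266

(16, -7.1912, 19.5266)


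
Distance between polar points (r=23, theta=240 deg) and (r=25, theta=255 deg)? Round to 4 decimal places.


d = sqrt(r1^2 + r2^2 - 2*r1*r2*cos(t2-t1))
d = sqrt(23^2 + 25^2 - 2*23*25*cos(255-240)) = 6.5716

6.5716


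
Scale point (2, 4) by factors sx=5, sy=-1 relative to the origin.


Scaling: (x*sx, y*sy) = (2*5, 4*-1) = (10, -4)

(10, -4)


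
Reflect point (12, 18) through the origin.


Reflection through origin: (x, y) -> (-x, -y)
(12, 18) -> (-12, -18)

(-12, -18)


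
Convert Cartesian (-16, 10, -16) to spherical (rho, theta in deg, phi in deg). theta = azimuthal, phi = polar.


rho = sqrt((-16)^2 + 10^2 + (-16)^2) = 24.7386
theta = atan2(10, -16) = 147.9946 deg
phi = acos(-16/24.7386) = 130.2979 deg

rho = 24.7386, theta = 147.9946 deg, phi = 130.2979 deg


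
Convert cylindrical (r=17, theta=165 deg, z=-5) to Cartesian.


x = 17 * cos(165) = -16.4207
y = 17 * sin(165) = 4.3999
z = -5

(-16.4207, 4.3999, -5)


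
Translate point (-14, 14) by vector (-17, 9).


Translation: (x+dx, y+dy) = (-14+-17, 14+9) = (-31, 23)

(-31, 23)


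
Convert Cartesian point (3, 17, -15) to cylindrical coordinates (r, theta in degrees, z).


r = sqrt(3^2 + 17^2) = 17.2627
theta = atan2(17, 3) = 79.992 deg
z = -15

r = 17.2627, theta = 79.992 deg, z = -15


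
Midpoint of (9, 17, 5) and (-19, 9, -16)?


Midpoint = ((9+-19)/2, (17+9)/2, (5+-16)/2) = (-5, 13, -5.5)

(-5, 13, -5.5)


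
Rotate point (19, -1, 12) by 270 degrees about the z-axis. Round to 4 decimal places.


x' = 19*cos(270) - -1*sin(270) = -1
y' = 19*sin(270) + -1*cos(270) = -19
z' = 12

(-1, -19, 12)


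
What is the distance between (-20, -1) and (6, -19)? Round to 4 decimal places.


d = sqrt((6--20)^2 + (-19--1)^2) = 31.6228

31.6228


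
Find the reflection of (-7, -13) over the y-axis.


Reflection across y-axis: (x, y) -> (-x, y)
(-7, -13) -> (7, -13)

(7, -13)


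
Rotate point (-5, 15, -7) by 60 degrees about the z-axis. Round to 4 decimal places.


x' = -5*cos(60) - 15*sin(60) = -15.4904
y' = -5*sin(60) + 15*cos(60) = 3.1699
z' = -7

(-15.4904, 3.1699, -7)


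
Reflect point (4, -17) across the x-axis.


Reflection across x-axis: (x, y) -> (x, -y)
(4, -17) -> (4, 17)

(4, 17)


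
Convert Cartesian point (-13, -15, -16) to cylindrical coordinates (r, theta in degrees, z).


r = sqrt((-13)^2 + (-15)^2) = 19.8494
theta = atan2(-15, -13) = 229.0856 deg
z = -16

r = 19.8494, theta = 229.0856 deg, z = -16


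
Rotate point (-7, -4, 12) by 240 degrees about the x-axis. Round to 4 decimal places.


x' = -7
y' = -4*cos(240) - 12*sin(240) = 12.3923
z' = -4*sin(240) + 12*cos(240) = -2.5359

(-7, 12.3923, -2.5359)


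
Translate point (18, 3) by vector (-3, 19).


Translation: (x+dx, y+dy) = (18+-3, 3+19) = (15, 22)

(15, 22)


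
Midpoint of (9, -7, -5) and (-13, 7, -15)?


Midpoint = ((9+-13)/2, (-7+7)/2, (-5+-15)/2) = (-2, 0, -10)

(-2, 0, -10)


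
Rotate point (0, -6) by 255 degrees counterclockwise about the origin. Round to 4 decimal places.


x' = 0*cos(255) - -6*sin(255) = -5.7956
y' = 0*sin(255) + -6*cos(255) = 1.5529

(-5.7956, 1.5529)


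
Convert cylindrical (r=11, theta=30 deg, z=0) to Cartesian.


x = 11 * cos(30) = 9.5263
y = 11 * sin(30) = 5.5
z = 0

(9.5263, 5.5, 0)


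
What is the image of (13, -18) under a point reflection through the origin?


Reflection through origin: (x, y) -> (-x, -y)
(13, -18) -> (-13, 18)

(-13, 18)


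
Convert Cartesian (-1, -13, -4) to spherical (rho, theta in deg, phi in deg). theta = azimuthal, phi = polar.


rho = sqrt((-1)^2 + (-13)^2 + (-4)^2) = 13.6382
theta = atan2(-13, -1) = 265.6013 deg
phi = acos(-4/13.6382) = 107.0553 deg

rho = 13.6382, theta = 265.6013 deg, phi = 107.0553 deg


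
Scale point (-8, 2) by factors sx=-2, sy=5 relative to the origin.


Scaling: (x*sx, y*sy) = (-8*-2, 2*5) = (16, 10)

(16, 10)


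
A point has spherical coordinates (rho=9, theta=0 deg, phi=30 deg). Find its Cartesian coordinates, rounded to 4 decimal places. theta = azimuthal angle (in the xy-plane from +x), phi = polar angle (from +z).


x = 9 * sin(30) * cos(0) = 4.5
y = 9 * sin(30) * sin(0) = 0
z = 9 * cos(30) = 7.7942

(4.5, 0, 7.7942)


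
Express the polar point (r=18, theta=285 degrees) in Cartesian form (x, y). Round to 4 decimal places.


x = 18 * cos(285) = 4.6587
y = 18 * sin(285) = -17.3867

(4.6587, -17.3867)


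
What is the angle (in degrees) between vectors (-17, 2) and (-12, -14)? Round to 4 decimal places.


dot = -17*-12 + 2*-14 = 176
|u| = 17.1172, |v| = 18.4391
cos(angle) = 0.5576
angle = 56.1085 degrees

56.1085 degrees


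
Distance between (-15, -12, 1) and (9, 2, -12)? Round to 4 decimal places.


d = sqrt((9--15)^2 + (2--12)^2 + (-12-1)^2) = 30.6757

30.6757


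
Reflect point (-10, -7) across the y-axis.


Reflection across y-axis: (x, y) -> (-x, y)
(-10, -7) -> (10, -7)

(10, -7)


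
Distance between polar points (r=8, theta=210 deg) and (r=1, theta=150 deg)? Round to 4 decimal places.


d = sqrt(r1^2 + r2^2 - 2*r1*r2*cos(t2-t1))
d = sqrt(8^2 + 1^2 - 2*8*1*cos(150-210)) = 7.5498

7.5498


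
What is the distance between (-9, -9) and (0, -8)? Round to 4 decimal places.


d = sqrt((0--9)^2 + (-8--9)^2) = 9.0554

9.0554


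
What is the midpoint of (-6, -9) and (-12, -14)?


Midpoint = ((-6+-12)/2, (-9+-14)/2) = (-9, -11.5)

(-9, -11.5)


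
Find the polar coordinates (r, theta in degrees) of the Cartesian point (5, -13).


r = sqrt(5^2 + (-13)^2) = 13.9284
theta = atan2(-13, 5) = 291.0375 degrees

r = 13.9284, theta = 291.0375 degrees


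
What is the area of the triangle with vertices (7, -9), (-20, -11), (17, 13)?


Area = |x1(y2-y3) + x2(y3-y1) + x3(y1-y2)| / 2
= |7*(-11-13) + -20*(13--9) + 17*(-9--11)| / 2
= 287

287


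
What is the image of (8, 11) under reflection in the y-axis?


Reflection across y-axis: (x, y) -> (-x, y)
(8, 11) -> (-8, 11)

(-8, 11)


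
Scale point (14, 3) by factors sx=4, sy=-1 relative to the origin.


Scaling: (x*sx, y*sy) = (14*4, 3*-1) = (56, -3)

(56, -3)


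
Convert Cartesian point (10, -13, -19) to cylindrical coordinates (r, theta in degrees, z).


r = sqrt(10^2 + (-13)^2) = 16.4012
theta = atan2(-13, 10) = 307.5686 deg
z = -19

r = 16.4012, theta = 307.5686 deg, z = -19


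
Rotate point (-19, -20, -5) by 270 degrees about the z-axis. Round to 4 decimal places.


x' = -19*cos(270) - -20*sin(270) = -20
y' = -19*sin(270) + -20*cos(270) = 19
z' = -5

(-20, 19, -5)


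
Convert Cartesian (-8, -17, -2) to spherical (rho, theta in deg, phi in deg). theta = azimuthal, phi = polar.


rho = sqrt((-8)^2 + (-17)^2 + (-2)^2) = 18.8944
theta = atan2(-17, -8) = 244.7989 deg
phi = acos(-2/18.8944) = 96.0762 deg

rho = 18.8944, theta = 244.7989 deg, phi = 96.0762 deg


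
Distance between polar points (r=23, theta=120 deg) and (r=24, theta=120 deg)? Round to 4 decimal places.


d = sqrt(r1^2 + r2^2 - 2*r1*r2*cos(t2-t1))
d = sqrt(23^2 + 24^2 - 2*23*24*cos(120-120)) = 1

1
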